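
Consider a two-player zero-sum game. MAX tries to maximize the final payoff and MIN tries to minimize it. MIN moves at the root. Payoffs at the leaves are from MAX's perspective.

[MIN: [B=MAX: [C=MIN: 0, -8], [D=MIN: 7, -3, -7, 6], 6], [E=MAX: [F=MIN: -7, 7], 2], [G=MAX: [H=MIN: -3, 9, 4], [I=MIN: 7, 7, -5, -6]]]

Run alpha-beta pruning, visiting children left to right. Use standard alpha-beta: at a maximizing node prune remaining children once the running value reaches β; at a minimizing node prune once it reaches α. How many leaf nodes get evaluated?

16

C [α=-∞,β=+∞]: v=-8
D [α=-8,β=+∞]: v=-7
B [α=-∞,β=+∞]: v=6
F [α=-∞,β=6]: v=-7
E [α=-∞,β=6]: v=2
H [α=-∞,β=2]: v=-3
I [α=-3,β=2]: v=-5 after child 3 ≤ α → α-cutoff, skip 1
G [α=-∞,β=2]: v=-3
Root [α=-∞,β=+∞]: v=-3
Leaves evaluated: 16 of 17.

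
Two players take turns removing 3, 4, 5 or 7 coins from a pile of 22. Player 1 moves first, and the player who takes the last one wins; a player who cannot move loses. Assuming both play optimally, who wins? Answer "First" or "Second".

Second

Mark each pile size as W (mover wins) or L (mover loses):
i:   0  1  2  3  4  5  6  7  8  9 10 11 12 13 14 15 16 17 18 19 20 21 22
     L  L  L  W  W  W  W  W  W  W  L  L  L  W  W  W  W  W  W  W  L  L  L
Position 22 is L, so the second player wins.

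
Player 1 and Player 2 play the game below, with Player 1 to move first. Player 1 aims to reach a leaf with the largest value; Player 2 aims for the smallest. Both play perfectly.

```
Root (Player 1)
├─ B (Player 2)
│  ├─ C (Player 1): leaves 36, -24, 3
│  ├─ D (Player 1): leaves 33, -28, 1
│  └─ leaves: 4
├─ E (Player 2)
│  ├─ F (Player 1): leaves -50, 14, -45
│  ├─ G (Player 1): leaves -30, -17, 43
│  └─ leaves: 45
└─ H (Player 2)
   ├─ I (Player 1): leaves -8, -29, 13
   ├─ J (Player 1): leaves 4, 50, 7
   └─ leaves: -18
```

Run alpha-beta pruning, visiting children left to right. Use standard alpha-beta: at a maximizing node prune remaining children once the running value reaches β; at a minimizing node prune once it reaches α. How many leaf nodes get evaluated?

17

C [α=-∞,β=+∞]: v=36
D [α=-∞,β=36]: v=33
B [α=-∞,β=+∞]: v=4
F [α=4,β=+∞]: v=14
G [α=4,β=14]: v=43
E [α=4,β=+∞]: v=14
I [α=14,β=+∞]: v=13
H [α=14,β=+∞]: v=13 after child 1 ≤ α → α-cutoff, skip 2
Root [α=-∞,β=+∞]: v=14
Leaves evaluated: 17 of 21.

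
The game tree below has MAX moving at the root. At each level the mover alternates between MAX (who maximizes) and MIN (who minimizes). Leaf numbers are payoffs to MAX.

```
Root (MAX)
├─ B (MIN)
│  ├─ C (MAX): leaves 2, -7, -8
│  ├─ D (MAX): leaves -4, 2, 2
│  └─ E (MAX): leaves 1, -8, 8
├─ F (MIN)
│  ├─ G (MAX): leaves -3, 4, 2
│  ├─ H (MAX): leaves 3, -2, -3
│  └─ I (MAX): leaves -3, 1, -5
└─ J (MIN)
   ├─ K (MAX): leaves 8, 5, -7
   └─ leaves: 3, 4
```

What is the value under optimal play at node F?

1

G: max(-3, 4, 2) = 4
H: max(3, -2, -3) = 3
I: max(-3, 1, -5) = 1
F: min(4, 3, 1) = 1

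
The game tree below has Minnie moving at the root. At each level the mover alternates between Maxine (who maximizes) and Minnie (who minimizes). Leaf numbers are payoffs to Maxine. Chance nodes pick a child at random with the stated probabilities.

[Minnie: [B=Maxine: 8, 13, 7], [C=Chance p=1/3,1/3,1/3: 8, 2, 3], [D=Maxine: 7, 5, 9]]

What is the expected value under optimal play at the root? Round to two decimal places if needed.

B (Maxine): max(8, 13, 7) = 13
C (Chance): 1/3·8 + 1/3·2 + 1/3·3 = 4.33
D (Maxine): max(7, 5, 9) = 9
Root (Minnie): min(13, 4.33, 9) = 4.33

4.33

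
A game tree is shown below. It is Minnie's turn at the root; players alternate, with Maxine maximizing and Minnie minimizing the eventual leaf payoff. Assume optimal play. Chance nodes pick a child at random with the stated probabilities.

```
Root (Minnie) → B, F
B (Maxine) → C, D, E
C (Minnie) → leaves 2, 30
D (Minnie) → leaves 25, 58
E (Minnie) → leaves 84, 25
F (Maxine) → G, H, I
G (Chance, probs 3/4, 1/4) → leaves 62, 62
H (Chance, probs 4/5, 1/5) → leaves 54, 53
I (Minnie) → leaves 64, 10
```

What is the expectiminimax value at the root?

25

C (Minnie): min(2, 30) = 2
D (Minnie): min(25, 58) = 25
E (Minnie): min(84, 25) = 25
B (Maxine): max(2, 25, 25) = 25
G (Chance): 3/4·62 + 1/4·62 = 62
H (Chance): 4/5·54 + 1/5·53 = 53.8
I (Minnie): min(64, 10) = 10
F (Maxine): max(62, 53.8, 10) = 62
Root (Minnie): min(25, 62) = 25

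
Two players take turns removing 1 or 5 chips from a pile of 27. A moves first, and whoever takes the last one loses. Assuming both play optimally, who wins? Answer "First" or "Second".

Second

Compute winning (W) and losing (L) positions by backward induction:
i:   0  1  2  3  4  5  6  7  8  9 10 11 12 13 14 15 16 17 18 19 20 21 22 23 24 25 26 27
     W  L  W  L  W  L  W  L  W  L  W  L  W  L  W  L  W  L  W  L  W  L  W  L  W  L  W  L
Position 27 is L, so the second player wins.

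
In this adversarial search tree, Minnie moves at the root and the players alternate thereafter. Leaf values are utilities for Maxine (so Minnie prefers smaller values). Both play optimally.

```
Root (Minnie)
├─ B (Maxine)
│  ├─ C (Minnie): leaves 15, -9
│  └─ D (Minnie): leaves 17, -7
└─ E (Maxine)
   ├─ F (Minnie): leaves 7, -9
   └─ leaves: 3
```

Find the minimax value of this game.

-7

C (Minnie): min(15, -9) = -9
D (Minnie): min(17, -7) = -7
B (Maxine): max(-9, -7) = -7
F (Minnie): min(7, -9) = -9
E (Maxine): max(-9, 3) = 3
Root (Minnie): min(-7, 3) = -7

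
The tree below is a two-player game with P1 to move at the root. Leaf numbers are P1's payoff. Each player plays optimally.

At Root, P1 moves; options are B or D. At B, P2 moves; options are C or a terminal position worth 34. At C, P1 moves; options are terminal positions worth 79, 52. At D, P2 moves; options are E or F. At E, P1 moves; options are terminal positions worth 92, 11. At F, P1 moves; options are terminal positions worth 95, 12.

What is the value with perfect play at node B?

C: max(79, 52) = 79
B: min(79, 34) = 34

34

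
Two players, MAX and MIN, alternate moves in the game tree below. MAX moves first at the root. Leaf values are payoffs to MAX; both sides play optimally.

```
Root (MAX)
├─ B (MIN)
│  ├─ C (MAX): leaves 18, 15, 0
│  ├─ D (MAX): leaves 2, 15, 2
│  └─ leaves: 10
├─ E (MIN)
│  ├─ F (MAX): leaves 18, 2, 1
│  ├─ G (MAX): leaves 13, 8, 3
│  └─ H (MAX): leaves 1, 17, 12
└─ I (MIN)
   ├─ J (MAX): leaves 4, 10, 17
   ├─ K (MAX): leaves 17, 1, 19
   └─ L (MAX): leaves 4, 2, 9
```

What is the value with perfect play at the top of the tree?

13

C (MAX): max(18, 15, 0) = 18
D (MAX): max(2, 15, 2) = 15
B (MIN): min(18, 15, 10) = 10
F (MAX): max(18, 2, 1) = 18
G (MAX): max(13, 8, 3) = 13
H (MAX): max(1, 17, 12) = 17
E (MIN): min(18, 13, 17) = 13
J (MAX): max(4, 10, 17) = 17
K (MAX): max(17, 1, 19) = 19
L (MAX): max(4, 2, 9) = 9
I (MIN): min(17, 19, 9) = 9
Root (MAX): max(10, 13, 9) = 13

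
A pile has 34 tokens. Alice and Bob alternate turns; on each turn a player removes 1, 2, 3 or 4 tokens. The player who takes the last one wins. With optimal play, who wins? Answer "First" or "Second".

First

i:   0  1  2  3  4  5  6  7  8  9 10 11 12 13 14 15 16 17 18 19 20 21 22 23 24 25 26 27 28 29 30 31 32 33 34
     L  W  W  W  W  L  W  W  W  W  L  W  W  W  W  L  W  W  W  W  L  W  W  W  W  L  W  W  W  W  L  W  W  W  W
Position 34 is W, so the first player wins.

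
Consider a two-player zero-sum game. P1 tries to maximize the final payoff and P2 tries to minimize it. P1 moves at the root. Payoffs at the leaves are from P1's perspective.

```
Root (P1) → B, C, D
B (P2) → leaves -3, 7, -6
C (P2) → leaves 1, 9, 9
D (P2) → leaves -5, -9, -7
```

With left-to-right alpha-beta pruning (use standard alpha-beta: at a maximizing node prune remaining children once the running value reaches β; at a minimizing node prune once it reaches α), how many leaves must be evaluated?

7

B [α=-∞,β=+∞]: v=-6
C [α=-6,β=+∞]: v=1
D [α=1,β=+∞]: v=-5 after child 1 ≤ α → α-cutoff, skip 2
Root [α=-∞,β=+∞]: v=1
Leaves evaluated: 7 of 9.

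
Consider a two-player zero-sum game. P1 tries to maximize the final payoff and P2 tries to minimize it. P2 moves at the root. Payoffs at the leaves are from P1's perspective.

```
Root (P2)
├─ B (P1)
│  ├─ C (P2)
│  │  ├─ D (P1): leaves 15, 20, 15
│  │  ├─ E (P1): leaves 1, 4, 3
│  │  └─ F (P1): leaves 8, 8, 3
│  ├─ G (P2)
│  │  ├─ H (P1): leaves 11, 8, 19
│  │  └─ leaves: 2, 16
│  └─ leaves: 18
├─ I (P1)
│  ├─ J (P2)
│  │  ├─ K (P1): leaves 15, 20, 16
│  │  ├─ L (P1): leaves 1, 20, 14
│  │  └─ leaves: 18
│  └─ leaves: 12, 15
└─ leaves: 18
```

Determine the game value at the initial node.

D (P1): max(15, 20, 15) = 20
E (P1): max(1, 4, 3) = 4
F (P1): max(8, 8, 3) = 8
C (P2): min(20, 4, 8) = 4
H (P1): max(11, 8, 19) = 19
G (P2): min(19, 2, 16) = 2
B (P1): max(4, 2, 18) = 18
K (P1): max(15, 20, 16) = 20
L (P1): max(1, 20, 14) = 20
J (P2): min(20, 20, 18) = 18
I (P1): max(18, 12, 15) = 18
Root (P2): min(18, 18, 18) = 18

18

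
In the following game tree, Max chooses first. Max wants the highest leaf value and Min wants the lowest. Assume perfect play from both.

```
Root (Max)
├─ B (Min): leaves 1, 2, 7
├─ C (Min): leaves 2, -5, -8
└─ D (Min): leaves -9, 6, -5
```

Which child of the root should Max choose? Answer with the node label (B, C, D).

B

B (Min): min(1, 2, 7) = 1
C (Min): min(2, -5, -8) = -8
D (Min): min(-9, 6, -5) = -9
Root (Max): max(1, -8, -9) = 1
Max picks the child with the highest value: B (value 1).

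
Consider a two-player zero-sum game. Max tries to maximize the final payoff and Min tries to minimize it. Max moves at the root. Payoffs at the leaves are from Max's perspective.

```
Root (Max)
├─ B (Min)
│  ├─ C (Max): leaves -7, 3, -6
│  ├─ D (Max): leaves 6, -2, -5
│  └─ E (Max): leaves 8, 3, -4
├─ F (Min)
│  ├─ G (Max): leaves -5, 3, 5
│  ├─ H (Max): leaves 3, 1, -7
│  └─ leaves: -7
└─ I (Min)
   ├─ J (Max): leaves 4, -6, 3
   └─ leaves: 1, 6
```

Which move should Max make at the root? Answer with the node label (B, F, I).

C (Max): max(-7, 3, -6) = 3
D (Max): max(6, -2, -5) = 6
E (Max): max(8, 3, -4) = 8
B (Min): min(3, 6, 8) = 3
G (Max): max(-5, 3, 5) = 5
H (Max): max(3, 1, -7) = 3
F (Min): min(5, 3, -7) = -7
J (Max): max(4, -6, 3) = 4
I (Min): min(4, 1, 6) = 1
Root (Max): max(3, -7, 1) = 3
Max picks the child with the highest value: B (value 3).

B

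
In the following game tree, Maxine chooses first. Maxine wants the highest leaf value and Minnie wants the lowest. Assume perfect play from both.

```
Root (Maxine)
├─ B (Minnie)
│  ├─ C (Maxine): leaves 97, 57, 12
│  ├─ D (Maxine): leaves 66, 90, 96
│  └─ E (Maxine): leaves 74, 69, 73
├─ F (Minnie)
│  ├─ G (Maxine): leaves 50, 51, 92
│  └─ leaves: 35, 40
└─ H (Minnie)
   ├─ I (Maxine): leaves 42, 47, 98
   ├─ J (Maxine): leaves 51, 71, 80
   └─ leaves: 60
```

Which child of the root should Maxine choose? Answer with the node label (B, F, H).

B

C (Maxine): max(97, 57, 12) = 97
D (Maxine): max(66, 90, 96) = 96
E (Maxine): max(74, 69, 73) = 74
B (Minnie): min(97, 96, 74) = 74
G (Maxine): max(50, 51, 92) = 92
F (Minnie): min(92, 35, 40) = 35
I (Maxine): max(42, 47, 98) = 98
J (Maxine): max(51, 71, 80) = 80
H (Minnie): min(98, 80, 60) = 60
Root (Maxine): max(74, 35, 60) = 74
Maxine picks the child with the highest value: B (value 74).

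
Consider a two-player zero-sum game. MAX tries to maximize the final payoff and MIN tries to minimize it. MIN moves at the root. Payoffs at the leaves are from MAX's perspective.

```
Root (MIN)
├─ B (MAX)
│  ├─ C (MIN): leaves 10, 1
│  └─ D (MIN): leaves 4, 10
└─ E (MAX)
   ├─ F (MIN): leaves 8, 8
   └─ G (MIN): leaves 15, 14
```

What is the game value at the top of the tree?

4

C (MIN): min(10, 1) = 1
D (MIN): min(4, 10) = 4
B (MAX): max(1, 4) = 4
F (MIN): min(8, 8) = 8
G (MIN): min(15, 14) = 14
E (MAX): max(8, 14) = 14
Root (MIN): min(4, 14) = 4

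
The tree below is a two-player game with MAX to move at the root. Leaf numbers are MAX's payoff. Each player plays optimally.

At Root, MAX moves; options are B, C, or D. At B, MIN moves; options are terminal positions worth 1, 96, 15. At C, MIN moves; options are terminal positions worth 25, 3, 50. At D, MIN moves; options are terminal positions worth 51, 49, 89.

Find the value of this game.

B (MIN): min(1, 96, 15) = 1
C (MIN): min(25, 3, 50) = 3
D (MIN): min(51, 49, 89) = 49
Root (MAX): max(1, 3, 49) = 49

49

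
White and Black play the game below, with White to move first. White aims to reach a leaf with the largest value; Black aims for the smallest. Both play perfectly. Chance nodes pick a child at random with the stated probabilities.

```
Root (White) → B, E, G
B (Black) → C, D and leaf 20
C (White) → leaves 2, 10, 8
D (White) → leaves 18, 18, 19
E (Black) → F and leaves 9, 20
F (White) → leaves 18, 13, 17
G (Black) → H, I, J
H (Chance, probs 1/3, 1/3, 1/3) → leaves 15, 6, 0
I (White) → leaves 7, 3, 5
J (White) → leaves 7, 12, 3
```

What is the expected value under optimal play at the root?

10

C (White): max(2, 10, 8) = 10
D (White): max(18, 18, 19) = 19
B (Black): min(10, 19, 20) = 10
F (White): max(18, 13, 17) = 18
E (Black): min(18, 9, 20) = 9
H (Chance): 1/3·15 + 1/3·6 + 1/3·0 = 7
I (White): max(7, 3, 5) = 7
J (White): max(7, 12, 3) = 12
G (Black): min(7, 7, 12) = 7
Root (White): max(10, 9, 7) = 10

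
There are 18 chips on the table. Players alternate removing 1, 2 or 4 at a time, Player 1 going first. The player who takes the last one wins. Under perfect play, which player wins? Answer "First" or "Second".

Second

Positions where the player to move wins (W) vs loses (L):
i:   0  1  2  3  4  5  6  7  8  9 10 11 12 13 14 15 16 17 18
     L  W  W  L  W  W  L  W  W  L  W  W  L  W  W  L  W  W  L
Position 18 is L, so the second player wins.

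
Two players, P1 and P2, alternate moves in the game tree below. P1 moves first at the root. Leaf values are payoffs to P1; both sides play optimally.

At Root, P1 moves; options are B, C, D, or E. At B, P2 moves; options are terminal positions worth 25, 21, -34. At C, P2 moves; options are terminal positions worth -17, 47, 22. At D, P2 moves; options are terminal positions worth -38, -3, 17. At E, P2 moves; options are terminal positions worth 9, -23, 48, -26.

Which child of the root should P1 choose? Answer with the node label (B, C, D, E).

B (P2): min(25, 21, -34) = -34
C (P2): min(-17, 47, 22) = -17
D (P2): min(-38, -3, 17) = -38
E (P2): min(9, -23, 48, -26) = -26
Root (P1): max(-34, -17, -38, -26) = -17
P1 picks the child with the highest value: C (value -17).

C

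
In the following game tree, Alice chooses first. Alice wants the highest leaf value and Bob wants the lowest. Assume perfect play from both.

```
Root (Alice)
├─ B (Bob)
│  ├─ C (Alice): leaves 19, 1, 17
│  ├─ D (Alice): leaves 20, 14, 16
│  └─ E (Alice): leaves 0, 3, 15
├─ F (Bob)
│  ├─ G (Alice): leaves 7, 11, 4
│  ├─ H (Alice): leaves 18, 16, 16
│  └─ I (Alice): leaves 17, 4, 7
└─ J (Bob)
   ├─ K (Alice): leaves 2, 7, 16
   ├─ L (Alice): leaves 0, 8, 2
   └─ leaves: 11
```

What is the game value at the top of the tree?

15

C (Alice): max(19, 1, 17) = 19
D (Alice): max(20, 14, 16) = 20
E (Alice): max(0, 3, 15) = 15
B (Bob): min(19, 20, 15) = 15
G (Alice): max(7, 11, 4) = 11
H (Alice): max(18, 16, 16) = 18
I (Alice): max(17, 4, 7) = 17
F (Bob): min(11, 18, 17) = 11
K (Alice): max(2, 7, 16) = 16
L (Alice): max(0, 8, 2) = 8
J (Bob): min(16, 8, 11) = 8
Root (Alice): max(15, 11, 8) = 15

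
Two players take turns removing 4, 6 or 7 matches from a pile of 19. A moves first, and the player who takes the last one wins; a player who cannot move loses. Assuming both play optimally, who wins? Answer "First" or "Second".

First

i:   0  1  2  3  4  5  6  7  8  9 10 11 12 13 14 15 16 17 18 19
     L  L  L  L  W  W  W  W  W  W  W  L  L  L  L  W  W  W  W  W
Position 19 is W, so the first player wins.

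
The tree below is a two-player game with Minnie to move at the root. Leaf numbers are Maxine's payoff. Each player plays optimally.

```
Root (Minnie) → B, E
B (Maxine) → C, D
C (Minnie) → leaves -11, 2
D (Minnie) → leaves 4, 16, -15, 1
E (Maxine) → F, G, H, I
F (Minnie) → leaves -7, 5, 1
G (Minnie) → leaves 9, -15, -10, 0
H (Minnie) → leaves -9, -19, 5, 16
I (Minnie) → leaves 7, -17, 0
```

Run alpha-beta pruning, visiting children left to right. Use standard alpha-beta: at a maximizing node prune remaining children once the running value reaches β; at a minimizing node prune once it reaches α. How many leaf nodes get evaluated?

C [α=-∞,β=+∞]: v=-11
D [α=-11,β=+∞]: v=-15 after child 3 ≤ α → α-cutoff, skip 1
B [α=-∞,β=+∞]: v=-11
F [α=-∞,β=-11]: v=-7
E [α=-∞,β=-11]: v=-7 after child 1 ≥ β → β-cutoff, skip 3
Root [α=-∞,β=+∞]: v=-11
Leaves evaluated: 8 of 20.

8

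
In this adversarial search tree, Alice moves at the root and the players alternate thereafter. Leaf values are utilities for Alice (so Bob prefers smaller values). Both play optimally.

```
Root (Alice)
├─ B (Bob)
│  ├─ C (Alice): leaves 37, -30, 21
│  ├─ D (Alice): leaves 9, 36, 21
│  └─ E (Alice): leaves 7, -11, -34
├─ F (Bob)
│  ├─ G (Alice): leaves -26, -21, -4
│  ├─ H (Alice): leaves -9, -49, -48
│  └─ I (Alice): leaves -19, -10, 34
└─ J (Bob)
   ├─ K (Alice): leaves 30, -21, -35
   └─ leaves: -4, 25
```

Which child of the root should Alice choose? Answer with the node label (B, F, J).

B

C (Alice): max(37, -30, 21) = 37
D (Alice): max(9, 36, 21) = 36
E (Alice): max(7, -11, -34) = 7
B (Bob): min(37, 36, 7) = 7
G (Alice): max(-26, -21, -4) = -4
H (Alice): max(-9, -49, -48) = -9
I (Alice): max(-19, -10, 34) = 34
F (Bob): min(-4, -9, 34) = -9
K (Alice): max(30, -21, -35) = 30
J (Bob): min(30, -4, 25) = -4
Root (Alice): max(7, -9, -4) = 7
Alice picks the child with the highest value: B (value 7).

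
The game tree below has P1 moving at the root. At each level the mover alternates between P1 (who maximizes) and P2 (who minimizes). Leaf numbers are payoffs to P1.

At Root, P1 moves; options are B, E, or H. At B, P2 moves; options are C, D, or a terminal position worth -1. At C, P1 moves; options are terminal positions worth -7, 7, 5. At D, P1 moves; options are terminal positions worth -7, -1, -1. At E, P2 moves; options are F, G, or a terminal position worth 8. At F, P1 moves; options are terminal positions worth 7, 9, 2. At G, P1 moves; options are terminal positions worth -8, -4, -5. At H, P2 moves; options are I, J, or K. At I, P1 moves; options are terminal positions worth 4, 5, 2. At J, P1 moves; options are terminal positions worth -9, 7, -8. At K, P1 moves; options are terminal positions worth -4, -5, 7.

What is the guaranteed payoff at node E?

F: max(7, 9, 2) = 9
G: max(-8, -4, -5) = -4
E: min(9, -4, 8) = -4

-4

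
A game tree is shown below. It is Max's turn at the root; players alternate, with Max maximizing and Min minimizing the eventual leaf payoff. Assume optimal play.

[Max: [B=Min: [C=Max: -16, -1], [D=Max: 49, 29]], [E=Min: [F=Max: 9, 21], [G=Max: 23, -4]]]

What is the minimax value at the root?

C (Max): max(-16, -1) = -1
D (Max): max(49, 29) = 49
B (Min): min(-1, 49) = -1
F (Max): max(9, 21) = 21
G (Max): max(23, -4) = 23
E (Min): min(21, 23) = 21
Root (Max): max(-1, 21) = 21

21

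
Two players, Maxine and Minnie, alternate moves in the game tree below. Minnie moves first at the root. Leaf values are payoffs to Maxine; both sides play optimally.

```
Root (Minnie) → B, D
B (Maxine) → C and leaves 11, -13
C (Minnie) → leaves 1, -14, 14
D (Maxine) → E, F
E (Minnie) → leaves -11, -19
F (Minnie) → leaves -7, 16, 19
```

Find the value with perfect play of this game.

-7

C (Minnie): min(1, -14, 14) = -14
B (Maxine): max(-14, 11, -13) = 11
E (Minnie): min(-11, -19) = -19
F (Minnie): min(-7, 16, 19) = -7
D (Maxine): max(-19, -7) = -7
Root (Minnie): min(11, -7) = -7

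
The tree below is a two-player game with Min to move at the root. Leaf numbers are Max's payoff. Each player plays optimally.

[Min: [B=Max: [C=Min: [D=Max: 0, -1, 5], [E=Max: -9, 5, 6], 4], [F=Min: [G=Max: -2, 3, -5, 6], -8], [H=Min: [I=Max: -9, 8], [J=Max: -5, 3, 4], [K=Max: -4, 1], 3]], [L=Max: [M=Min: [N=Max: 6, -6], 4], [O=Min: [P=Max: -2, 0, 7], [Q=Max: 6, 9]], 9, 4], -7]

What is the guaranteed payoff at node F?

-8

G: max(-2, 3, -5, 6) = 6
F: min(6, -8) = -8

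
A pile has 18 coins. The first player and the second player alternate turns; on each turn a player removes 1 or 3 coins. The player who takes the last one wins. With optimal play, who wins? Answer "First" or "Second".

W/L table (W = player to move can force a win):
i:   0  1  2  3  4  5  6  7  8  9 10 11 12 13 14 15 16 17 18
     L  W  L  W  L  W  L  W  L  W  L  W  L  W  L  W  L  W  L
Position 18 is L, so the second player wins.

Second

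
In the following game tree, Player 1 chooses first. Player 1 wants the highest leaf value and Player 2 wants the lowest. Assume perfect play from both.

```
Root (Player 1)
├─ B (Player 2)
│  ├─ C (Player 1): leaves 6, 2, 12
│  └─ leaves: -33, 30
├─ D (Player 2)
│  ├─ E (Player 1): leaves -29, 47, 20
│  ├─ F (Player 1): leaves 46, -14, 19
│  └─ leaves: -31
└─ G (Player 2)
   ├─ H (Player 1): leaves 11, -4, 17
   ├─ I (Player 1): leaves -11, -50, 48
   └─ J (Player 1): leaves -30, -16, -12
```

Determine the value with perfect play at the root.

-12

C (Player 1): max(6, 2, 12) = 12
B (Player 2): min(12, -33, 30) = -33
E (Player 1): max(-29, 47, 20) = 47
F (Player 1): max(46, -14, 19) = 46
D (Player 2): min(47, 46, -31) = -31
H (Player 1): max(11, -4, 17) = 17
I (Player 1): max(-11, -50, 48) = 48
J (Player 1): max(-30, -16, -12) = -12
G (Player 2): min(17, 48, -12) = -12
Root (Player 1): max(-33, -31, -12) = -12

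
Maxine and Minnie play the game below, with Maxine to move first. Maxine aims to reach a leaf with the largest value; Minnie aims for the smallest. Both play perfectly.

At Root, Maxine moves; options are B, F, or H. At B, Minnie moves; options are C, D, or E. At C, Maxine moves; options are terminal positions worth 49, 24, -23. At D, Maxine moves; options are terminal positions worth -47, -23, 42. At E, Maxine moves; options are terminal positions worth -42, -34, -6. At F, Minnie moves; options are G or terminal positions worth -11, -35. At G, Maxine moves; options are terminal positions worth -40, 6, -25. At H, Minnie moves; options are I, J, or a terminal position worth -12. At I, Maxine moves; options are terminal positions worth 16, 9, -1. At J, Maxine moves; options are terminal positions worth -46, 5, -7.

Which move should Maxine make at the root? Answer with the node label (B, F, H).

C (Maxine): max(49, 24, -23) = 49
D (Maxine): max(-47, -23, 42) = 42
E (Maxine): max(-42, -34, -6) = -6
B (Minnie): min(49, 42, -6) = -6
G (Maxine): max(-40, 6, -25) = 6
F (Minnie): min(6, -11, -35) = -35
I (Maxine): max(16, 9, -1) = 16
J (Maxine): max(-46, 5, -7) = 5
H (Minnie): min(16, 5, -12) = -12
Root (Maxine): max(-6, -35, -12) = -6
Maxine picks the child with the highest value: B (value -6).

B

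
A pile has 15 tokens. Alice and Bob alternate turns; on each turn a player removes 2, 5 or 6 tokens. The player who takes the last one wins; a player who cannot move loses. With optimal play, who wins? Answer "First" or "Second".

Compute winning (W) and losing (L) positions by backward induction:
i:   0  1  2  3  4  5  6  7  8  9 10 11 12 13 14 15
     L  L  W  W  L  W  W  W  L  W  W  L  L  W  W  L
Position 15 is L, so the second player wins.

Second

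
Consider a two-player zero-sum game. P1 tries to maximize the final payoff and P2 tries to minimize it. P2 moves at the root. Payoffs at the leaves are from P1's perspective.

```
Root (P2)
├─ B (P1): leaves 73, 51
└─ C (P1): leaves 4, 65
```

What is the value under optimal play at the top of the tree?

B (P1): max(73, 51) = 73
C (P1): max(4, 65) = 65
Root (P2): min(73, 65) = 65

65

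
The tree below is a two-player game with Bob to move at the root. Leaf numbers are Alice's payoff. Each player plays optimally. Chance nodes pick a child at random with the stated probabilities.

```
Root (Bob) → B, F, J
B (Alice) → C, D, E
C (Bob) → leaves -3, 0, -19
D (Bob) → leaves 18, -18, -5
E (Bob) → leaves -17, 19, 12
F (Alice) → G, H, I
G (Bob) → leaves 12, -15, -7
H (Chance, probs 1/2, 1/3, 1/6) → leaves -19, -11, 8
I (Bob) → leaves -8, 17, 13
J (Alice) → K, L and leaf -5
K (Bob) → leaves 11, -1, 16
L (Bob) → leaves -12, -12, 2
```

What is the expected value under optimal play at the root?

C (Bob): min(-3, 0, -19) = -19
D (Bob): min(18, -18, -5) = -18
E (Bob): min(-17, 19, 12) = -17
B (Alice): max(-19, -18, -17) = -17
G (Bob): min(12, -15, -7) = -15
H (Chance): 1/2·-19 + 1/3·-11 + 1/6·8 = -11.83
I (Bob): min(-8, 17, 13) = -8
F (Alice): max(-15, -11.83, -8) = -8
K (Bob): min(11, -1, 16) = -1
L (Bob): min(-12, -12, 2) = -12
J (Alice): max(-1, -12, -5) = -1
Root (Bob): min(-17, -8, -1) = -17

-17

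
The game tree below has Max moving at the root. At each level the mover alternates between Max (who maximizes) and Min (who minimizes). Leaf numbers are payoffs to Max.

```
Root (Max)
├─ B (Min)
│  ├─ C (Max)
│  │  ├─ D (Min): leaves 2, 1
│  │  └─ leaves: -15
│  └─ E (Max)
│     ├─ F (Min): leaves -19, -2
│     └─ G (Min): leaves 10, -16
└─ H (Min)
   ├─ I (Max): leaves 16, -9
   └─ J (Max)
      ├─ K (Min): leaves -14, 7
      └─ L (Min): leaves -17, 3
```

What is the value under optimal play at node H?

I: max(16, -9) = 16
K: min(-14, 7) = -14
L: min(-17, 3) = -17
J: max(-14, -17) = -14
H: min(16, -14) = -14

-14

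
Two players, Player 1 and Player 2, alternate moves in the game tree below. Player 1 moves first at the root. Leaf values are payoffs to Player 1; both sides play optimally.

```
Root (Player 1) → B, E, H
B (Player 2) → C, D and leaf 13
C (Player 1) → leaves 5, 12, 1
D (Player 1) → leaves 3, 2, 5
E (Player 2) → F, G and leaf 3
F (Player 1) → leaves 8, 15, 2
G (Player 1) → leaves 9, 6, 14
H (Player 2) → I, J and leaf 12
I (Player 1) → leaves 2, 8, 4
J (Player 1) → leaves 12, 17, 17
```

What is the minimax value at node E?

3

F: max(8, 15, 2) = 15
G: max(9, 6, 14) = 14
E: min(15, 14, 3) = 3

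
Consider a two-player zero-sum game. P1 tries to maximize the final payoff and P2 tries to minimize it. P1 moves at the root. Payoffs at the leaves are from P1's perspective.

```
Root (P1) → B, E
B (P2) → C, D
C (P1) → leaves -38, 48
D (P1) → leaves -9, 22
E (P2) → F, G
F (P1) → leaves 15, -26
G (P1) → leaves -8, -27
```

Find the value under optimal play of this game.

C (P1): max(-38, 48) = 48
D (P1): max(-9, 22) = 22
B (P2): min(48, 22) = 22
F (P1): max(15, -26) = 15
G (P1): max(-8, -27) = -8
E (P2): min(15, -8) = -8
Root (P1): max(22, -8) = 22

22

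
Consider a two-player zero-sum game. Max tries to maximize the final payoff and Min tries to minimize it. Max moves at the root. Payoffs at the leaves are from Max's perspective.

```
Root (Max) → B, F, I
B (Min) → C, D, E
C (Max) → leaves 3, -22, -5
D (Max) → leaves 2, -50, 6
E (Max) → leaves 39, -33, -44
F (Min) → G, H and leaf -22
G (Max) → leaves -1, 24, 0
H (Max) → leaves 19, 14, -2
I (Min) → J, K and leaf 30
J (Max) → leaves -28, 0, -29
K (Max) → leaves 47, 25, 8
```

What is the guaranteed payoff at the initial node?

3

C (Max): max(3, -22, -5) = 3
D (Max): max(2, -50, 6) = 6
E (Max): max(39, -33, -44) = 39
B (Min): min(3, 6, 39) = 3
G (Max): max(-1, 24, 0) = 24
H (Max): max(19, 14, -2) = 19
F (Min): min(24, 19, -22) = -22
J (Max): max(-28, 0, -29) = 0
K (Max): max(47, 25, 8) = 47
I (Min): min(0, 47, 30) = 0
Root (Max): max(3, -22, 0) = 3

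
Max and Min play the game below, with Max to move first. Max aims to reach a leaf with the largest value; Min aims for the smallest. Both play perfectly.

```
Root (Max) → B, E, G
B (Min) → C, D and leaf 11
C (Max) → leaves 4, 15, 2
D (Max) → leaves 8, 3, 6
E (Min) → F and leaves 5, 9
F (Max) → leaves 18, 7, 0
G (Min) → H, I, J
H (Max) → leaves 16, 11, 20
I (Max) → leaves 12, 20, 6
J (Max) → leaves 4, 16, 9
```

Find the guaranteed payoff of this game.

C (Max): max(4, 15, 2) = 15
D (Max): max(8, 3, 6) = 8
B (Min): min(15, 8, 11) = 8
F (Max): max(18, 7, 0) = 18
E (Min): min(18, 5, 9) = 5
H (Max): max(16, 11, 20) = 20
I (Max): max(12, 20, 6) = 20
J (Max): max(4, 16, 9) = 16
G (Min): min(20, 20, 16) = 16
Root (Max): max(8, 5, 16) = 16

16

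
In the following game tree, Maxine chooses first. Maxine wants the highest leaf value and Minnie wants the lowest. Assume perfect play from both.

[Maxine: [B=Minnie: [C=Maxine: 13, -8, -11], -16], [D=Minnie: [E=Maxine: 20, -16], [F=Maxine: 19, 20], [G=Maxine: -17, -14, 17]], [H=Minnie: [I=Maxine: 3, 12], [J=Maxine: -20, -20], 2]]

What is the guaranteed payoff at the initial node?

17

C (Maxine): max(13, -8, -11) = 13
B (Minnie): min(13, -16) = -16
E (Maxine): max(20, -16) = 20
F (Maxine): max(19, 20) = 20
G (Maxine): max(-17, -14, 17) = 17
D (Minnie): min(20, 20, 17) = 17
I (Maxine): max(3, 12) = 12
J (Maxine): max(-20, -20) = -20
H (Minnie): min(12, -20, 2) = -20
Root (Maxine): max(-16, 17, -20) = 17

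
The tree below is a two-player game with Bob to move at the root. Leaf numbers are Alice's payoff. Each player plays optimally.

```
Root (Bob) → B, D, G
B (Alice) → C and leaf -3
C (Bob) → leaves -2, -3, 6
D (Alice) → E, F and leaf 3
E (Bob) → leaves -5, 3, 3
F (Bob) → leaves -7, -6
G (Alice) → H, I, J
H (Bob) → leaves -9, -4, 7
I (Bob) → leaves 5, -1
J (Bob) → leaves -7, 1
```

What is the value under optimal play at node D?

E: min(-5, 3, 3) = -5
F: min(-7, -6) = -7
D: max(-5, -7, 3) = 3

3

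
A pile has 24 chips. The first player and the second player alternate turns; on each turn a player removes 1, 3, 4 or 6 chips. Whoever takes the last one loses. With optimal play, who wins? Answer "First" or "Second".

Second

Compute winning (W) and losing (L) positions by backward induction:
i:   0  1  2  3  4  5  6  7  8  9 10 11 12 13 14 15 16 17 18 19 20 21 22 23 24
     W  L  W  L  W  W  W  W  L  W  L  W  W  W  W  L  W  L  W  W  W  W  L  W  L
Position 24 is L, so the second player wins.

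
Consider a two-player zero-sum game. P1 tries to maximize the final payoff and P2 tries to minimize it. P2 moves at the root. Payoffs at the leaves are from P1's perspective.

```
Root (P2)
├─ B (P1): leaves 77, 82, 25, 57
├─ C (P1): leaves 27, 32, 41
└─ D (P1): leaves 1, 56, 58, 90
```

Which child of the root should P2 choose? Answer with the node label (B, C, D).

C

B (P1): max(77, 82, 25, 57) = 82
C (P1): max(27, 32, 41) = 41
D (P1): max(1, 56, 58, 90) = 90
Root (P2): min(82, 41, 90) = 41
P2 picks the child with the lowest value: C (value 41).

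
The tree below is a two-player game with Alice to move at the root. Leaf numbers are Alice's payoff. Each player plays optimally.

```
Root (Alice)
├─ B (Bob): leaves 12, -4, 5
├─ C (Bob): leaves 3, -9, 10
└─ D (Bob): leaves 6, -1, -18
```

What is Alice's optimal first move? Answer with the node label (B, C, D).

B

B (Bob): min(12, -4, 5) = -4
C (Bob): min(3, -9, 10) = -9
D (Bob): min(6, -1, -18) = -18
Root (Alice): max(-4, -9, -18) = -4
Alice picks the child with the highest value: B (value -4).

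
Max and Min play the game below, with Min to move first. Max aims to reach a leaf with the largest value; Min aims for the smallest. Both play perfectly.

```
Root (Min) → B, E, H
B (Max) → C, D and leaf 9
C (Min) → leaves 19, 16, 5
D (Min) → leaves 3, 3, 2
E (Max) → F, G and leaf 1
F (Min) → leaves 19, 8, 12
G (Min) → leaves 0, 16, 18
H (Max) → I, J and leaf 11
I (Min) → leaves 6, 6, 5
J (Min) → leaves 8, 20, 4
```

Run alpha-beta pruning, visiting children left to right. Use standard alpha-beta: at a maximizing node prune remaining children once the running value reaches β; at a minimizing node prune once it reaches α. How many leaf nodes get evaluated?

C [α=-∞,β=+∞]: v=5
D [α=5,β=+∞]: v=3 after child 1 ≤ α → α-cutoff, skip 2
B [α=-∞,β=+∞]: v=9
F [α=-∞,β=9]: v=8
G [α=8,β=9]: v=0 after child 1 ≤ α → α-cutoff, skip 2
E [α=-∞,β=9]: v=8
I [α=-∞,β=8]: v=5
J [α=5,β=8]: v=4
H [α=-∞,β=8]: v=11
Root [α=-∞,β=+∞]: v=8
Leaves evaluated: 17 of 21.

17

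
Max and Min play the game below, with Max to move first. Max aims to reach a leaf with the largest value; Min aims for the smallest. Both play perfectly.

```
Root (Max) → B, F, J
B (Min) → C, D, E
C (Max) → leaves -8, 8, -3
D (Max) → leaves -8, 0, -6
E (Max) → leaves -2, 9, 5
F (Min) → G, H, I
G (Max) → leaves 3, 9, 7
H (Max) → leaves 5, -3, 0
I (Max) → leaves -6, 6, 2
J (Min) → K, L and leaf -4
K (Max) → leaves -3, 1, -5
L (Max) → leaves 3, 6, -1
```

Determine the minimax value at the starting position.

5

C (Max): max(-8, 8, -3) = 8
D (Max): max(-8, 0, -6) = 0
E (Max): max(-2, 9, 5) = 9
B (Min): min(8, 0, 9) = 0
G (Max): max(3, 9, 7) = 9
H (Max): max(5, -3, 0) = 5
I (Max): max(-6, 6, 2) = 6
F (Min): min(9, 5, 6) = 5
K (Max): max(-3, 1, -5) = 1
L (Max): max(3, 6, -1) = 6
J (Min): min(1, 6, -4) = -4
Root (Max): max(0, 5, -4) = 5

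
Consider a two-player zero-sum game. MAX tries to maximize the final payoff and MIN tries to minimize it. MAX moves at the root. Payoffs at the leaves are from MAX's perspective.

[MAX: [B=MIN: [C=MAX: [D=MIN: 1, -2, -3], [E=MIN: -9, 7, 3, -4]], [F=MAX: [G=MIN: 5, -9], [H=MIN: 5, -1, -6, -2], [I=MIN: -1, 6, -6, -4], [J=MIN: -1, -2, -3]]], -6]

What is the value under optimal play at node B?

D: min(1, -2, -3) = -3
E: min(-9, 7, 3, -4) = -9
C: max(-3, -9) = -3
G: min(5, -9) = -9
H: min(5, -1, -6, -2) = -6
I: min(-1, 6, -6, -4) = -6
J: min(-1, -2, -3) = -3
F: max(-9, -6, -6, -3) = -3
B: min(-3, -3) = -3

-3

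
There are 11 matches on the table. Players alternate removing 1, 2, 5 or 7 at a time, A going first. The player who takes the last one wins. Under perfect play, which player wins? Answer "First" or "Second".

i:   0  1  2  3  4  5  6  7  8  9 10 11
     L  W  W  L  W  W  L  W  W  L  W  W
Position 11 is W, so the first player wins.

First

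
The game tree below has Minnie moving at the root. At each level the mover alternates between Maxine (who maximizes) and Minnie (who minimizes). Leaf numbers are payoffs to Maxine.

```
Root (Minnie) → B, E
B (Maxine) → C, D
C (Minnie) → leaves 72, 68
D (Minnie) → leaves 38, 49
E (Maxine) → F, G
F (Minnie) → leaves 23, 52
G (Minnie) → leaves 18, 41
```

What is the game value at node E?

23

F: min(23, 52) = 23
G: min(18, 41) = 18
E: max(23, 18) = 23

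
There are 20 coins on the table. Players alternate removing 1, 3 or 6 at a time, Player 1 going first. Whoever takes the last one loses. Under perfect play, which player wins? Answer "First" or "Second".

Positions where the player to move wins (W) vs loses (L):
i:   0  1  2  3  4  5  6  7  8  9 10 11 12 13 14 15 16 17 18 19 20
     W  L  W  L  W  L  W  W  W  W  L  W  L  W  L  W  W  W  W  L  W
Position 20 is W, so the first player wins.

First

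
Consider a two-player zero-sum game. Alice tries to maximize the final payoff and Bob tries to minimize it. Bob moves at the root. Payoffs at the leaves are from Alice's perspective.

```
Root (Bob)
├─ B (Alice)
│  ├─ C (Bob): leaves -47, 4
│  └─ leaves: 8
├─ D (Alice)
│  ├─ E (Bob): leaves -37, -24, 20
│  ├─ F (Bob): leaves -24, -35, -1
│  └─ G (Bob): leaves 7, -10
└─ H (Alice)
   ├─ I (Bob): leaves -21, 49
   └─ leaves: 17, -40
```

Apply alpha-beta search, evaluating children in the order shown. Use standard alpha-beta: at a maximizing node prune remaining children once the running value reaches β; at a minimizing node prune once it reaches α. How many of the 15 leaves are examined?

14

C [α=-∞,β=+∞]: v=-47
B [α=-∞,β=+∞]: v=8
E [α=-∞,β=8]: v=-37
F [α=-37,β=8]: v=-35
G [α=-35,β=8]: v=-10
D [α=-∞,β=8]: v=-10
I [α=-∞,β=-10]: v=-21
H [α=-∞,β=-10]: v=17 after child 2 ≥ β → β-cutoff, skip 1
Root [α=-∞,β=+∞]: v=-10
Leaves evaluated: 14 of 15.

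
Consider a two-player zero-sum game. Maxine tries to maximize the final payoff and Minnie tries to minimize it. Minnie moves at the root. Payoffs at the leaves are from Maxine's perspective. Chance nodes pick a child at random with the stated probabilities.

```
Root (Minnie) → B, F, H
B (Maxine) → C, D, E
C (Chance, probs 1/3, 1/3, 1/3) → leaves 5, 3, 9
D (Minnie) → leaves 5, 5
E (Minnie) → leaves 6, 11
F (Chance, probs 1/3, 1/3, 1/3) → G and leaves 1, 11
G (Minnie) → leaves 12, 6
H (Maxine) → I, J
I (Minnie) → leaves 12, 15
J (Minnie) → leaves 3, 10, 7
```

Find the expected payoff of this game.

6

C (Chance): 1/3·5 + 1/3·3 + 1/3·9 = 5.67
D (Minnie): min(5, 5) = 5
E (Minnie): min(6, 11) = 6
B (Maxine): max(5.67, 5, 6) = 6
G (Minnie): min(12, 6) = 6
F (Chance): 1/3·6 + 1/3·1 + 1/3·11 = 6
I (Minnie): min(12, 15) = 12
J (Minnie): min(3, 10, 7) = 3
H (Maxine): max(12, 3) = 12
Root (Minnie): min(6, 6, 12) = 6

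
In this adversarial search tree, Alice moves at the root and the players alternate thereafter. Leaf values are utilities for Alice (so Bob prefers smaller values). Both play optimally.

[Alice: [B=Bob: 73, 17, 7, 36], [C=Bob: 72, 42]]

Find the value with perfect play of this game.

B (Bob): min(73, 17, 7, 36) = 7
C (Bob): min(72, 42) = 42
Root (Alice): max(7, 42) = 42

42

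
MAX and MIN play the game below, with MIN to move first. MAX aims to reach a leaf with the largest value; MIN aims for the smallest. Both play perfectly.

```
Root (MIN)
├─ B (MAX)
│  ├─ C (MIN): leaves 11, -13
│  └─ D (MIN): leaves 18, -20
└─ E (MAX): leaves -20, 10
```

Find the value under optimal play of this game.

C (MIN): min(11, -13) = -13
D (MIN): min(18, -20) = -20
B (MAX): max(-13, -20) = -13
E (MAX): max(-20, 10) = 10
Root (MIN): min(-13, 10) = -13

-13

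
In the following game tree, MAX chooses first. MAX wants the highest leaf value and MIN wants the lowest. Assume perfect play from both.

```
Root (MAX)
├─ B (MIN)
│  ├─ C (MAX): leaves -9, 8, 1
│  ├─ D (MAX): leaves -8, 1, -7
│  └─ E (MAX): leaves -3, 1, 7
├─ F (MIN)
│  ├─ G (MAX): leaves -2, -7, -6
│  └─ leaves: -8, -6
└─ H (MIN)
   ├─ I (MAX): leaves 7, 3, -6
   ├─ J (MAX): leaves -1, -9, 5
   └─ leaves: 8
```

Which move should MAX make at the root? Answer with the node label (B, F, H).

H

C (MAX): max(-9, 8, 1) = 8
D (MAX): max(-8, 1, -7) = 1
E (MAX): max(-3, 1, 7) = 7
B (MIN): min(8, 1, 7) = 1
G (MAX): max(-2, -7, -6) = -2
F (MIN): min(-2, -8, -6) = -8
I (MAX): max(7, 3, -6) = 7
J (MAX): max(-1, -9, 5) = 5
H (MIN): min(7, 5, 8) = 5
Root (MAX): max(1, -8, 5) = 5
MAX picks the child with the highest value: H (value 5).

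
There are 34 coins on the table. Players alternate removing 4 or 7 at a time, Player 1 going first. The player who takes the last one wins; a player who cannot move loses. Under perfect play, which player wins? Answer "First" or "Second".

Second

Mark each pile size as W (mover wins) or L (mover loses):
i:   0  1  2  3  4  5  6  7  8  9 10 11 12 13 14 15 16 17 18 19 20 21 22 23 24 25 26 27 28 29 30 31 32 33 34
     L  L  L  L  W  W  W  W  W  W  W  L  L  L  L  W  W  W  W  W  W  W  L  L  L  L  W  W  W  W  W  W  W  L  L
Position 34 is L, so the second player wins.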